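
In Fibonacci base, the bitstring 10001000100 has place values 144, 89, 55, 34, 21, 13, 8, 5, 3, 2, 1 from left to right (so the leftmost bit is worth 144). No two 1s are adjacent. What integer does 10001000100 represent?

Summing the place values of the 1 bits: 144 + 21 + 3 = 168.

168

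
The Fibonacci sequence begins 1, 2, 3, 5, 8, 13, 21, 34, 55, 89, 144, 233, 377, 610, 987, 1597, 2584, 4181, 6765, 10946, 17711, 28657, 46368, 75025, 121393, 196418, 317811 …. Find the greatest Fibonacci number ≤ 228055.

196418

196418 ≤ 228055 < 317811, so the largest Fibonacci number not exceeding 228055 is 196418.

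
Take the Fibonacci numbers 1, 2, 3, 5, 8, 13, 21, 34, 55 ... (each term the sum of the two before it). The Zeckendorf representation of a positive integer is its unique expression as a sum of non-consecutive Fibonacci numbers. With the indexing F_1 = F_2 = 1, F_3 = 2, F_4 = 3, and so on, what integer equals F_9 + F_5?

39

F_9 + F_5 = 34 + 5 = 39.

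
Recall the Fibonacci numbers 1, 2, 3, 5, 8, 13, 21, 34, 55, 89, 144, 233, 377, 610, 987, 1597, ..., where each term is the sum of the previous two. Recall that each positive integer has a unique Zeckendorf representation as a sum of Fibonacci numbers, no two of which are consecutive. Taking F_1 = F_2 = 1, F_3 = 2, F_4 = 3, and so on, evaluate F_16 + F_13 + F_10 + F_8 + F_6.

1304

F_16 + F_13 + F_10 + F_8 + F_6 = 987 + 233 + 55 + 21 + 8 = 1304.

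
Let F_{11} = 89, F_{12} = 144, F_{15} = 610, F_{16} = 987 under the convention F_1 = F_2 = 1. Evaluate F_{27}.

196418

By the addition formula F_{m+n} = F_m F_{n+1} + F_{m−1} F_n with m=16, n=11: F_{27} = 987·144 + 610·89 = 142128 + 54290 = 196418.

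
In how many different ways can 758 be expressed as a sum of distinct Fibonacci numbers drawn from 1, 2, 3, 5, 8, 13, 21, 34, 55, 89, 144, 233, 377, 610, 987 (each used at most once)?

8

Starting from the Zeckendorf form and repeatedly splitting a term F_k into F_{k−1} + F_{k−2} (when neither is already used) reaches every representation.
758 = 610+144+3+1 = 610+89+55+3+1 = 377+233+144+3+1 = … (5 more), for 8 in all.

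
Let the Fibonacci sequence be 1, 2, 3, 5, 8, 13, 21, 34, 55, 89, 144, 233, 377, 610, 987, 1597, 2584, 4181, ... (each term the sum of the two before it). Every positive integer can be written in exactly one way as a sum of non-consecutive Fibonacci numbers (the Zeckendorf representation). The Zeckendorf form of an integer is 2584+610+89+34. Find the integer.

2584+610+89+34 = 3317.

3317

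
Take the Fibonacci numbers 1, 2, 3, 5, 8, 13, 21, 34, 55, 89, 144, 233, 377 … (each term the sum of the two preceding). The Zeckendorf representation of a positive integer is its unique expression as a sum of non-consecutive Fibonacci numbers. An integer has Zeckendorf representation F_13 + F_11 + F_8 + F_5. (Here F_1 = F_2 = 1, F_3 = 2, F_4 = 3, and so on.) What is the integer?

348

F_13 + F_11 + F_8 + F_5 = 233 + 89 + 21 + 5 = 348.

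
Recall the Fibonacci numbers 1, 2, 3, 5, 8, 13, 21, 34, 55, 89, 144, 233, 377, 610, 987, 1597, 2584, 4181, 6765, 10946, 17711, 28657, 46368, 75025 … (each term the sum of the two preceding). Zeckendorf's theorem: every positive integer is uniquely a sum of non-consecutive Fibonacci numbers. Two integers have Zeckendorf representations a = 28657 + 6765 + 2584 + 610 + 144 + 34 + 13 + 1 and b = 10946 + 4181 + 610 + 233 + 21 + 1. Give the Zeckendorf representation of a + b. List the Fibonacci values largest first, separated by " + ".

The two numbers are 38808 and 15992, so their sum is 54800.
54800: greatest Fibonacci not exceeding it is 46368, leaving 8432
8432: greatest Fibonacci not exceeding it is 6765, leaving 1667
1667: greatest Fibonacci not exceeding it is 1597, leaving 70
70: greatest Fibonacci not exceeding it is 55, leaving 15
15: greatest Fibonacci not exceeding it is 13, leaving 2
2: greatest Fibonacci not exceeding it is 2, leaving 0

46368 + 6765 + 1597 + 55 + 13 + 2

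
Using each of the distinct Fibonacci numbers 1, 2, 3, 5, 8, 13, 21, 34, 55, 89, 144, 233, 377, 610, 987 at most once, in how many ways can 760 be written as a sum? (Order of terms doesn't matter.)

16

Each representation comes from the Zeckendorf form by replacing some F_k with F_{k−1} + F_{k−2} where possible.
760 = 610+144+5+1 = 610+144+3+2+1 = 610+89+55+5+1 = 377+233+144+5+1 = … (12 more), for 16 in all.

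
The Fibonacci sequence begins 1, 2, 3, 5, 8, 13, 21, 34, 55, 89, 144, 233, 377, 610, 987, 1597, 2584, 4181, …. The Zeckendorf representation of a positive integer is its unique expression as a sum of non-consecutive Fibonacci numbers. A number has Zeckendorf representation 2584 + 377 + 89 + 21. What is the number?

3071

2584 + 377 + 89 + 21 = 3071.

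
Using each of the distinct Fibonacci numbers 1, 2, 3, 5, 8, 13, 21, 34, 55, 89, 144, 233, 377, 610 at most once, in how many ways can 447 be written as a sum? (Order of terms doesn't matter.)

10

447 = 377+55+13+2 = 377+55+8+5+2 = 377+34+21+13+2 = 233+144+55+13+2 = 377+34+21+8+5+2 = … (5 more), for 10 in all.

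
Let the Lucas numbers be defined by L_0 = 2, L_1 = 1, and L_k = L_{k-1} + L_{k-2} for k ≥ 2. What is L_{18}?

5778

Iterating the recurrence up to L_{12} = 322 and L_{11} = 199:
L_{13} = L_{12} + L_{11} = 322 + 199 = 521
L_{14} = L_{13} + L_{12} = 521 + 322 = 843
L_{15} = L_{14} + L_{13} = 843 + 521 = 1364
L_{16} = L_{15} + L_{14} = 1364 + 843 = 2207
L_{17} = L_{16} + L_{15} = 2207 + 1364 = 3571
L_{18} = L_{17} + L_{16} = 3571 + 2207 = 5778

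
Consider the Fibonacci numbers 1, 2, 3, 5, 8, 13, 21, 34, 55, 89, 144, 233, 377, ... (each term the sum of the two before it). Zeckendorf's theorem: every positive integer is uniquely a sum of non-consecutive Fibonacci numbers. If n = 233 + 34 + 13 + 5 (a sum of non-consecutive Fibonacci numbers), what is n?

233 + 34 + 13 + 5 = 285.

285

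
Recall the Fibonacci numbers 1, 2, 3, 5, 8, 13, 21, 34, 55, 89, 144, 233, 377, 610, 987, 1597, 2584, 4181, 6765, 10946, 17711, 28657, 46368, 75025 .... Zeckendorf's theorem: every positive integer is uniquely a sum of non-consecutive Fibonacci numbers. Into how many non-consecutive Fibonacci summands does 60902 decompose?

7

Greedily peel off the largest Fibonacci term at each step:
largest Fibonacci ≤ 60902 is 46368; 60902 − 46368 = 14534
largest Fibonacci ≤ 14534 is 10946; 14534 − 10946 = 3588
largest Fibonacci ≤ 3588 is 2584; 3588 − 2584 = 1004
largest Fibonacci ≤ 1004 is 987; 1004 − 987 = 17
largest Fibonacci ≤ 17 is 13; 17 − 13 = 4
largest Fibonacci ≤ 4 is 3; 4 − 3 = 1
largest Fibonacci ≤ 1 is 1; 1 − 1 = 0
60902 = 46368 + 10946 + 2584 + 987 + 13 + 3 + 1, which has 7 terms.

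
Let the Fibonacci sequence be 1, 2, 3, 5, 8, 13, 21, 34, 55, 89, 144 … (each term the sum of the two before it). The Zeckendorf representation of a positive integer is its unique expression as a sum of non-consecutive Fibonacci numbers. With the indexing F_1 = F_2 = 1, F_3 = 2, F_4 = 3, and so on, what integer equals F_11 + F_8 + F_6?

F_11 + F_8 + F_6 = 89 + 21 + 8 = 118.

118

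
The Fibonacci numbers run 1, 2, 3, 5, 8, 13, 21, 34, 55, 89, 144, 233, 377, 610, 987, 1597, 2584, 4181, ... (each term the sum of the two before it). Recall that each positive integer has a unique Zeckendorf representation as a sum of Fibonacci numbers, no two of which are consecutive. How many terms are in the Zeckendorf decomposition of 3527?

6

Greedily peel off the largest Fibonacci term at each step:
largest Fibonacci ≤ 3527 is 2584; 3527 − 2584 = 943
largest Fibonacci ≤ 943 is 610; 943 − 610 = 333
largest Fibonacci ≤ 333 is 233; 333 − 233 = 100
largest Fibonacci ≤ 100 is 89; 100 − 89 = 11
largest Fibonacci ≤ 11 is 8; 11 − 8 = 3
largest Fibonacci ≤ 3 is 3; 3 − 3 = 0
3527 = 2584 + 610 + 233 + 89 + 8 + 3, which has 6 terms.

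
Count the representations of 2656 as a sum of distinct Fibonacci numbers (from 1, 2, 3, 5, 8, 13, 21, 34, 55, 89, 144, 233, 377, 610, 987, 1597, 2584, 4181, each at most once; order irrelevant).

18

Each representation comes from the Zeckendorf form by replacing some F_k with F_{k−1} + F_{k−2} where possible.
2656 = 2584+55+13+3+1 = 2584+55+8+5+3+1 = 2584+34+21+13+3+1 = 1597+987+55+13+3+1 = … (14 more), for 18 in all.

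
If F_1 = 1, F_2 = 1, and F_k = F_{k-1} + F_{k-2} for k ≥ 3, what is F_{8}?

Iterating the recurrence up to F_{2} = 1 and F_{1} = 1:
F_{3} = F_{2} + F_{1} = 1 + 1 = 2
F_{4} = F_{3} + F_{2} = 2 + 1 = 3
F_{5} = F_{4} + F_{3} = 3 + 2 = 5
F_{6} = F_{5} + F_{4} = 5 + 3 = 8
F_{7} = F_{6} + F_{5} = 8 + 5 = 13
F_{8} = F_{7} + F_{6} = 13 + 8 = 21

21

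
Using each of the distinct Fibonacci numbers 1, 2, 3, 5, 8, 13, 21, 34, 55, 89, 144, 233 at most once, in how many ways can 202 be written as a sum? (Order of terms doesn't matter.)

Each representation comes from the Zeckendorf form by replacing some F_k with F_{k−1} + F_{k−2} where possible.
202 = 144+55+3 = 144+55+2+1 = 144+34+21+3 = 144+34+21+2+1 = 144+34+13+8+3 = … (7 more), for 12 in all.

12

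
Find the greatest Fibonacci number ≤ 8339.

6765 ≤ 8339 < 10946, so the largest Fibonacci number not exceeding 8339 is 6765.

6765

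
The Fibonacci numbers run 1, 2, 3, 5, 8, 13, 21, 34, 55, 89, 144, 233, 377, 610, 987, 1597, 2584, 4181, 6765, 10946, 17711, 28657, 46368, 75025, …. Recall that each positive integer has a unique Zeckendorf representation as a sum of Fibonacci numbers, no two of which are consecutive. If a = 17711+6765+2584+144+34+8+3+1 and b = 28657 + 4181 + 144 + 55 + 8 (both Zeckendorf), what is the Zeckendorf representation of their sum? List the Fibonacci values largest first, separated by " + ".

The two numbers are 27250 and 33045, so their sum is 60295.
Repeatedly subtract the largest Fibonacci number that fits:
60295 − 46368 = 13927
13927 − 10946 = 2981
2981 − 2584 = 397
397 − 377 = 20
20 − 13 = 7
7 − 5 = 2
2 − 2 = 0

46368 + 10946 + 2584 + 377 + 13 + 5 + 2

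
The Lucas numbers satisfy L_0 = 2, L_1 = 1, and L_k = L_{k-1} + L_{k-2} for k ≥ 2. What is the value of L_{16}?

2207

Iterating the recurrence up to L_{8} = 47 and L_{7} = 29:
L_{9} = L_{8} + L_{7} = 47 + 29 = 76
L_{10} = L_{9} + L_{8} = 76 + 47 = 123
L_{11} = L_{10} + L_{9} = 123 + 76 = 199
L_{12} = L_{11} + L_{10} = 199 + 123 = 322
L_{13} = L_{12} + L_{11} = 322 + 199 = 521
L_{14} = L_{13} + L_{12} = 521 + 322 = 843
L_{15} = L_{14} + L_{13} = 843 + 521 = 1364
L_{16} = L_{15} + L_{14} = 1364 + 843 = 2207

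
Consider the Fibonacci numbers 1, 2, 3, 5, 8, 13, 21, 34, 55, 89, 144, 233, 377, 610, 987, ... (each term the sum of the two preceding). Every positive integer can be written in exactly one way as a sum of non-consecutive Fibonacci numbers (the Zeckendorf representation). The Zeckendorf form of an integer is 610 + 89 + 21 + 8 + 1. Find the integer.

610 + 89 + 21 + 8 + 1 = 729.

729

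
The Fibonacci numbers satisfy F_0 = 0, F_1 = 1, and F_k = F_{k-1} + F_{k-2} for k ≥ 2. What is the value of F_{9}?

Iterating the recurrence up to F_{3} = 2 and F_{2} = 1:
F_{4} = F_{3} + F_{2} = 2 + 1 = 3
F_{5} = F_{4} + F_{3} = 3 + 2 = 5
F_{6} = F_{5} + F_{4} = 5 + 3 = 8
F_{7} = F_{6} + F_{5} = 8 + 5 = 13
F_{8} = F_{7} + F_{6} = 13 + 8 = 21
F_{9} = F_{8} + F_{7} = 21 + 13 = 34

34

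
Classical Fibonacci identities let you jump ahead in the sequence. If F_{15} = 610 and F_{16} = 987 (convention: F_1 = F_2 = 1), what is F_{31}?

By F_{2k+1} = F_k² + F_{k+1}²: F_{31} = 610² + 987² = 372100 + 974169 = 1346269.

1346269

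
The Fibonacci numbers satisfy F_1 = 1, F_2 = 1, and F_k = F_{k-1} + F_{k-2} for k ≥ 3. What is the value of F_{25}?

75025

Iterating the recurrence up to F_{20} = 6765 and F_{19} = 4181:
F_{21} = F_{20} + F_{19} = 6765 + 4181 = 10946
F_{22} = F_{21} + F_{20} = 10946 + 6765 = 17711
F_{23} = F_{22} + F_{21} = 17711 + 10946 = 28657
F_{24} = F_{23} + F_{22} = 28657 + 17711 = 46368
F_{25} = F_{24} + F_{23} = 46368 + 28657 = 75025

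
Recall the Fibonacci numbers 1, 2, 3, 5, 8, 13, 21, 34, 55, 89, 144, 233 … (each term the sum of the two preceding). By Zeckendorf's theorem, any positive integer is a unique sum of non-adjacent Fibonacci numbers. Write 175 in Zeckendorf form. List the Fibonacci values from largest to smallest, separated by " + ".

subtract 144 from 175: 31 remains
subtract 21 from 31: 10 remains
subtract 8 from 10: 2 remains
subtract 2 from 2: 0 remains
So 175 = 144 + 21 + 8 + 2, with no two terms consecutive in the sequence.

144 + 21 + 8 + 2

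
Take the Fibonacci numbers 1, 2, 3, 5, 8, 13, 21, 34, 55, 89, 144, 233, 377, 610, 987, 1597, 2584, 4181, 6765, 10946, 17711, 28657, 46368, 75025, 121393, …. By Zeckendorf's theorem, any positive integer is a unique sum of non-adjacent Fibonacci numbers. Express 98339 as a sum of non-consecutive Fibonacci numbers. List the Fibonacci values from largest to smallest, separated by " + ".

largest Fibonacci ≤ 98339 is 75025; 98339 − 75025 = 23314
largest Fibonacci ≤ 23314 is 17711; 23314 − 17711 = 5603
largest Fibonacci ≤ 5603 is 4181; 5603 − 4181 = 1422
largest Fibonacci ≤ 1422 is 987; 1422 − 987 = 435
largest Fibonacci ≤ 435 is 377; 435 − 377 = 58
largest Fibonacci ≤ 58 is 55; 58 − 55 = 3
largest Fibonacci ≤ 3 is 3; 3 − 3 = 0
So 98339 = 75025 + 17711 + 4181 + 987 + 377 + 55 + 3, with no two terms consecutive in the sequence.

75025 + 17711 + 4181 + 987 + 377 + 55 + 3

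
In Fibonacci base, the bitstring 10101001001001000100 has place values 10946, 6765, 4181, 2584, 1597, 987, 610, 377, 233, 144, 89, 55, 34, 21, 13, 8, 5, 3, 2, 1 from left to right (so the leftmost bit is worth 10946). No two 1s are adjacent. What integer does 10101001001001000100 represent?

17214

Summing the place values of the 1 bits: 10946 + 4181 + 1597 + 377 + 89 + 21 + 3 = 17214.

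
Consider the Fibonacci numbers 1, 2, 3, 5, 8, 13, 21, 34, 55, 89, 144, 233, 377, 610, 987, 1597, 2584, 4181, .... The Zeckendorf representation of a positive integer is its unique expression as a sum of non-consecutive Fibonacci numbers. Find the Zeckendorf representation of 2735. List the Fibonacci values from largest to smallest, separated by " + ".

2584 + 144 + 5 + 2

subtract 2584 from 2735: 151 remains
subtract 144 from 151: 7 remains
subtract 5 from 7: 2 remains
subtract 2 from 2: 0 remains
So 2735 = 2584 + 144 + 5 + 2, with no two terms consecutive in the sequence.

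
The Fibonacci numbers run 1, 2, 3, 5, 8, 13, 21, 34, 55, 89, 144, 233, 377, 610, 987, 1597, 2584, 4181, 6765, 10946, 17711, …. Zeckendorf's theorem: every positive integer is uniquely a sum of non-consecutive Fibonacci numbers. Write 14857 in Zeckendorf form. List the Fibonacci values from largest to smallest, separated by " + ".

10946 + 2584 + 987 + 233 + 89 + 13 + 5

Repeatedly subtract the largest Fibonacci number that fits:
14857: greatest Fibonacci not exceeding it is 10946, leaving 3911
3911: greatest Fibonacci not exceeding it is 2584, leaving 1327
1327: greatest Fibonacci not exceeding it is 987, leaving 340
340: greatest Fibonacci not exceeding it is 233, leaving 107
107: greatest Fibonacci not exceeding it is 89, leaving 18
18: greatest Fibonacci not exceeding it is 13, leaving 5
5: greatest Fibonacci not exceeding it is 5, leaving 0
So 14857 = 10946 + 2584 + 987 + 233 + 89 + 13 + 5, with no two terms consecutive in the sequence.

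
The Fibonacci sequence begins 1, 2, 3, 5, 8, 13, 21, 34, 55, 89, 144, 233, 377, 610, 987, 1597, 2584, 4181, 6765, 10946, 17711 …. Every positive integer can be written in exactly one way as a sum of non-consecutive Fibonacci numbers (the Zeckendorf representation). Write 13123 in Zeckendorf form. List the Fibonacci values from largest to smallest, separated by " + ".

10946 + 1597 + 377 + 144 + 55 + 3 + 1

take 10946 (≤ 13123); 13123 − 10946 = 2177
take 1597 (≤ 2177); 2177 − 1597 = 580
take 377 (≤ 580); 580 − 377 = 203
take 144 (≤ 203); 203 − 144 = 59
take 55 (≤ 59); 59 − 55 = 4
take 3 (≤ 4); 4 − 3 = 1
take 1 (≤ 1); 1 − 1 = 0
So 13123 = 10946 + 1597 + 377 + 144 + 55 + 3 + 1, with no two terms consecutive in the sequence.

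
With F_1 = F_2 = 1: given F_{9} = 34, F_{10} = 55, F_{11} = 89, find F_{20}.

By the addition formula F_{m+n} = F_m F_{n+1} + F_{m−1} F_n with m=11, n=9: F_{20} = 89·55 + 55·34 = 4895 + 1870 = 6765.

6765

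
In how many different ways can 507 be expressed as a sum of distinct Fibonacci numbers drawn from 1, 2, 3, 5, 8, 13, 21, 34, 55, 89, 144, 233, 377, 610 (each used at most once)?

Each representation comes from the Zeckendorf form by replacing some F_k with F_{k−1} + F_{k−2} where possible.
507 = 377+89+34+5+2 = 377+89+21+13+5+2 = 233+144+89+34+5+2 = 377+55+34+21+13+5+2 = 233+144+89+21+13+5+2 = … (1 more), for 6 in all.

6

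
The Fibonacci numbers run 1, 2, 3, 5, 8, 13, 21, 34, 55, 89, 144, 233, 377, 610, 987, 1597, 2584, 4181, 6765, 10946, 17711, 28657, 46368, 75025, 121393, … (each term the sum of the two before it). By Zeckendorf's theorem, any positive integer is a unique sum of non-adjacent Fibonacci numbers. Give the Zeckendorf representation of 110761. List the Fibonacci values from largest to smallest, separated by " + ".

75025 + 28657 + 6765 + 233 + 55 + 21 + 5

110761: greatest Fibonacci not exceeding it is 75025, leaving 35736
35736: greatest Fibonacci not exceeding it is 28657, leaving 7079
7079: greatest Fibonacci not exceeding it is 6765, leaving 314
314: greatest Fibonacci not exceeding it is 233, leaving 81
81: greatest Fibonacci not exceeding it is 55, leaving 26
26: greatest Fibonacci not exceeding it is 21, leaving 5
5: greatest Fibonacci not exceeding it is 5, leaving 0
So 110761 = 75025 + 28657 + 6765 + 233 + 55 + 21 + 5, with no two terms consecutive in the sequence.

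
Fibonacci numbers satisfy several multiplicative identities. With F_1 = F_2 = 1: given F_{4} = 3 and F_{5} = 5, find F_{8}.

By the doubling identity F_{2k} = F_k(2F_{k+1} − F_k): F_{8} = 3·(2·5 − 3) = 3·7 = 21.

21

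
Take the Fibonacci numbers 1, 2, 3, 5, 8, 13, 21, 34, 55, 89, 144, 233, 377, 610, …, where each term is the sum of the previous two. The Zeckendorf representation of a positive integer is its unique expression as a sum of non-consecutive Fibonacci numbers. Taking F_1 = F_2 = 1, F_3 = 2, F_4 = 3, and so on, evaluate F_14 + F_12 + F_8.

542

F_14 + F_12 + F_8 = 377 + 144 + 21 = 542.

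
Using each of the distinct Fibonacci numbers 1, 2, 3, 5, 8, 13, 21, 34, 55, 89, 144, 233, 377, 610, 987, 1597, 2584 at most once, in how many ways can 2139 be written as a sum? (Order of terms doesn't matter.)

Starting from the Zeckendorf form and repeatedly splitting a term F_k into F_{k−1} + F_{k−2} (when neither is already used) reaches every representation.
2139 = 1597+377+144+21 = 1597+377+144+13+8 = 1597+377+89+55+21 = … (33 more), for 36 in all.

36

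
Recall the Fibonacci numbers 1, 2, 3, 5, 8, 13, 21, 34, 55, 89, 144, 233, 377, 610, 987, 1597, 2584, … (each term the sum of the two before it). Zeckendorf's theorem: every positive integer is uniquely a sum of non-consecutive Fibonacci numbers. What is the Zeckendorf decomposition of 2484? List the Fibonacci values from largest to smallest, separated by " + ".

1597 + 610 + 233 + 34 + 8 + 2

1597 ≤ 2484 < 2584, so take 1597; remainder 887
610 ≤ 887 < 987, so take 610; remainder 277
233 ≤ 277 < 377, so take 233; remainder 44
34 ≤ 44 < 55, so take 34; remainder 10
8 ≤ 10 < 13, so take 8; remainder 2
2 ≤ 2 < 3, so take 2; remainder 0
So 2484 = 1597 + 610 + 233 + 34 + 8 + 2, with no two terms consecutive in the sequence.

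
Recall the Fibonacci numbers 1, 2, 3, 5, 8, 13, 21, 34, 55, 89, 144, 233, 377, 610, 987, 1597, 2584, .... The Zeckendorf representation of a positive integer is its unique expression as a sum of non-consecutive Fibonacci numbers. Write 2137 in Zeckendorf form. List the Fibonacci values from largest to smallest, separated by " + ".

Greedily peel off the largest Fibonacci term at each step:
take 1597 (≤ 2137); 2137 − 1597 = 540
take 377 (≤ 540); 540 − 377 = 163
take 144 (≤ 163); 163 − 144 = 19
take 13 (≤ 19); 19 − 13 = 6
take 5 (≤ 6); 6 − 5 = 1
take 1 (≤ 1); 1 − 1 = 0
So 2137 = 1597 + 377 + 144 + 13 + 5 + 1, with no two terms consecutive in the sequence.

1597 + 377 + 144 + 13 + 5 + 1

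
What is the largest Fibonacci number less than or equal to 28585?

17711

17711 ≤ 28585 < 28657, so the largest Fibonacci number not exceeding 28585 is 17711.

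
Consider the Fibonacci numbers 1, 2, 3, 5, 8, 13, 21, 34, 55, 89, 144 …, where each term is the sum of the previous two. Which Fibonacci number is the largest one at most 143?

89

89 ≤ 143 < 144, so the largest Fibonacci number not exceeding 143 is 89.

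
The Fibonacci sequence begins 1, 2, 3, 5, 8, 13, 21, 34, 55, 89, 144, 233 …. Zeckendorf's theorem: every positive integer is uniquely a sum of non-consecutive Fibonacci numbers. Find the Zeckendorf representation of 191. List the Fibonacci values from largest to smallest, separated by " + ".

144 + 34 + 13

144 ≤ 191 < 233, so take 144; remainder 47
34 ≤ 47 < 55, so take 34; remainder 13
13 ≤ 13 < 21, so take 13; remainder 0
So 191 = 144 + 34 + 13, with no two terms consecutive in the sequence.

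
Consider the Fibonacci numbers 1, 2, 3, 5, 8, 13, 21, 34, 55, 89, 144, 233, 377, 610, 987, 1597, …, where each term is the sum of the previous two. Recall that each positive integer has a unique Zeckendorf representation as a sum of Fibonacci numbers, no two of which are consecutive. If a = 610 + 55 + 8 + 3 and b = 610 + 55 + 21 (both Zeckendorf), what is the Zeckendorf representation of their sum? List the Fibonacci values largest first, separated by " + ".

The two numbers are 676 and 686, so their sum is 1362.
take 987 (≤ 1362); 1362 − 987 = 375
take 233 (≤ 375); 375 − 233 = 142
take 89 (≤ 142); 142 − 89 = 53
take 34 (≤ 53); 53 − 34 = 19
take 13 (≤ 19); 19 − 13 = 6
take 5 (≤ 6); 6 − 5 = 1
take 1 (≤ 1); 1 − 1 = 0

987 + 233 + 89 + 34 + 13 + 5 + 1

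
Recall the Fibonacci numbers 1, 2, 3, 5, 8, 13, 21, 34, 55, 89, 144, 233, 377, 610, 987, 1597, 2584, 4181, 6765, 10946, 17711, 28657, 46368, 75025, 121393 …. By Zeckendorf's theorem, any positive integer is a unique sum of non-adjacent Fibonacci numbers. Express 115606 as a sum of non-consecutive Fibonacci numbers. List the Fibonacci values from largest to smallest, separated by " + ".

75025 + 28657 + 10946 + 610 + 233 + 89 + 34 + 8 + 3 + 1

Greedily peel off the largest Fibonacci term at each step:
115606: greatest Fibonacci not exceeding it is 75025, leaving 40581
40581: greatest Fibonacci not exceeding it is 28657, leaving 11924
11924: greatest Fibonacci not exceeding it is 10946, leaving 978
978: greatest Fibonacci not exceeding it is 610, leaving 368
368: greatest Fibonacci not exceeding it is 233, leaving 135
135: greatest Fibonacci not exceeding it is 89, leaving 46
46: greatest Fibonacci not exceeding it is 34, leaving 12
12: greatest Fibonacci not exceeding it is 8, leaving 4
4: greatest Fibonacci not exceeding it is 3, leaving 1
1: greatest Fibonacci not exceeding it is 1, leaving 0
So 115606 = 75025 + 28657 + 10946 + 610 + 233 + 89 + 34 + 8 + 3 + 1, with no two terms consecutive in the sequence.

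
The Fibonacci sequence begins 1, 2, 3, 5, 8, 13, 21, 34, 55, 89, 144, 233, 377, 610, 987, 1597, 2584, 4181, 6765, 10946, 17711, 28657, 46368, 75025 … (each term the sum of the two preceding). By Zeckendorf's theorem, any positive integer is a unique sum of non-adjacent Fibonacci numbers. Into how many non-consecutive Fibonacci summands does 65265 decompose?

5

Greedy algorithm:
largest Fibonacci ≤ 65265 is 46368; 65265 − 46368 = 18897
largest Fibonacci ≤ 18897 is 17711; 18897 − 17711 = 1186
largest Fibonacci ≤ 1186 is 987; 1186 − 987 = 199
largest Fibonacci ≤ 199 is 144; 199 − 144 = 55
largest Fibonacci ≤ 55 is 55; 55 − 55 = 0
65265 = 46368 + 17711 + 987 + 144 + 55, which has 5 terms.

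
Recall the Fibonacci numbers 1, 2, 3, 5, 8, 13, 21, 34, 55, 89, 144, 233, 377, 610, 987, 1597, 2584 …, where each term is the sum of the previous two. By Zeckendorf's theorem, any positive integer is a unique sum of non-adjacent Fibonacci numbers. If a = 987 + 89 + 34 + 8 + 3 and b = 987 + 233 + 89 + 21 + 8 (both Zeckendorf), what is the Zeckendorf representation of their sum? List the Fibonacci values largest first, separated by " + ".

1597 + 610 + 233 + 13 + 5 + 1

The two numbers are 1121 and 1338, so their sum is 2459.
Greedily peel off the largest Fibonacci term at each step:
2459: greatest Fibonacci not exceeding it is 1597, leaving 862
862: greatest Fibonacci not exceeding it is 610, leaving 252
252: greatest Fibonacci not exceeding it is 233, leaving 19
19: greatest Fibonacci not exceeding it is 13, leaving 6
6: greatest Fibonacci not exceeding it is 5, leaving 1
1: greatest Fibonacci not exceeding it is 1, leaving 0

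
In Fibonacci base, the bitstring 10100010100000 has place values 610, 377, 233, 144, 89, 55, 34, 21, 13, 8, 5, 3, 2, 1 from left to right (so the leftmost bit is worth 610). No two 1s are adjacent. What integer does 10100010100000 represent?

890

Summing the place values of the 1 bits: 610 + 233 + 34 + 13 = 890.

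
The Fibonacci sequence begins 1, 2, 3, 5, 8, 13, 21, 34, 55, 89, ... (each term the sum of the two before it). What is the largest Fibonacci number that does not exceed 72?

55

55 ≤ 72 < 89, so the largest Fibonacci number not exceeding 72 is 55.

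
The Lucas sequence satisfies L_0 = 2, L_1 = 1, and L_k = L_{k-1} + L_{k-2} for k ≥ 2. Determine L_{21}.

Iterating the recurrence up to L_{17} = 3571 and L_{16} = 2207:
L_{18} = L_{17} + L_{16} = 3571 + 2207 = 5778
L_{19} = L_{18} + L_{17} = 5778 + 3571 = 9349
L_{20} = L_{19} + L_{18} = 9349 + 5778 = 15127
L_{21} = L_{20} + L_{19} = 15127 + 9349 = 24476

24476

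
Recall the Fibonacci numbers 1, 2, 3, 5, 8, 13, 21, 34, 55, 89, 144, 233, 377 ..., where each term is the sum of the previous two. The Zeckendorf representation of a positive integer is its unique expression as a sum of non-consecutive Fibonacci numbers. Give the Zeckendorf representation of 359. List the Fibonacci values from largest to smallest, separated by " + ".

233 + 89 + 34 + 3

Greedy algorithm:
359 − 233 = 126
126 − 89 = 37
37 − 34 = 3
3 − 3 = 0
So 359 = 233 + 89 + 34 + 3, with no two terms consecutive in the sequence.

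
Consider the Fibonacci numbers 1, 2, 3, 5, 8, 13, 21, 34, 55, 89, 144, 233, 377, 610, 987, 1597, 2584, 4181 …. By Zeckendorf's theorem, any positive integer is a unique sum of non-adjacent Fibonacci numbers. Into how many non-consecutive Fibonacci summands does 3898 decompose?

largest Fibonacci ≤ 3898 is 2584; 3898 − 2584 = 1314
largest Fibonacci ≤ 1314 is 987; 1314 − 987 = 327
largest Fibonacci ≤ 327 is 233; 327 − 233 = 94
largest Fibonacci ≤ 94 is 89; 94 − 89 = 5
largest Fibonacci ≤ 5 is 5; 5 − 5 = 0
3898 = 2584 + 987 + 233 + 89 + 5, which has 5 terms.

5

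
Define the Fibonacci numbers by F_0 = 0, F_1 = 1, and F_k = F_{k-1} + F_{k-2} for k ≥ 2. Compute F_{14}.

Iterating the recurrence up to F_{9} = 34 and F_{8} = 21:
F_{10} = F_{9} + F_{8} = 34 + 21 = 55
F_{11} = F_{10} + F_{9} = 55 + 34 = 89
F_{12} = F_{11} + F_{10} = 89 + 55 = 144
F_{13} = F_{12} + F_{11} = 144 + 89 = 233
F_{14} = F_{13} + F_{12} = 233 + 144 = 377

377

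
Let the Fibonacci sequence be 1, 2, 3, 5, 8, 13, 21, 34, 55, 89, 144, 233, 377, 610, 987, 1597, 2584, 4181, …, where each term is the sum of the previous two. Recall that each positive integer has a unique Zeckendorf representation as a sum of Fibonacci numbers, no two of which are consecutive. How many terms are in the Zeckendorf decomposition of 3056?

5

Repeatedly subtract the largest Fibonacci number that fits:
subtract 2584 from 3056: 472 remains
subtract 377 from 472: 95 remains
subtract 89 from 95: 6 remains
subtract 5 from 6: 1 remains
subtract 1 from 1: 0 remains
3056 = 2584 + 377 + 89 + 5 + 1, which has 5 terms.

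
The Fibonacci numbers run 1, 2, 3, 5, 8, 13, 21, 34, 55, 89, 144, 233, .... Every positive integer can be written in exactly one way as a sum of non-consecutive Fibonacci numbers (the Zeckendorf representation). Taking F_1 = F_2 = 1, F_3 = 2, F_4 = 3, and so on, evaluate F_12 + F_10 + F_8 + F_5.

225

F_12 + F_10 + F_8 + F_5 = 144 + 55 + 21 + 5 = 225.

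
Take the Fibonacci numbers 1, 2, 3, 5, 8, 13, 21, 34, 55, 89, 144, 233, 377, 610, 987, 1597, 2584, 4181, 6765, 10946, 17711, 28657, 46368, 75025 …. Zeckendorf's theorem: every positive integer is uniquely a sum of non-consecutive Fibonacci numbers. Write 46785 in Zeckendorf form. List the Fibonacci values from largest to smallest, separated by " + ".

Repeatedly subtract the largest Fibonacci number that fits:
largest Fibonacci ≤ 46785 is 46368; 46785 − 46368 = 417
largest Fibonacci ≤ 417 is 377; 417 − 377 = 40
largest Fibonacci ≤ 40 is 34; 40 − 34 = 6
largest Fibonacci ≤ 6 is 5; 6 − 5 = 1
largest Fibonacci ≤ 1 is 1; 1 − 1 = 0
So 46785 = 46368 + 377 + 34 + 5 + 1, with no two terms consecutive in the sequence.

46368 + 377 + 34 + 5 + 1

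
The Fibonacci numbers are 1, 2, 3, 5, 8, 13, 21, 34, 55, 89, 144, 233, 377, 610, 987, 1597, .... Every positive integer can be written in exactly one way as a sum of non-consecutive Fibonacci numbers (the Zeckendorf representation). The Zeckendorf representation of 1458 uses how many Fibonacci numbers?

Greedy algorithm:
take 987 (≤ 1458); 1458 − 987 = 471
take 377 (≤ 471); 471 − 377 = 94
take 89 (≤ 94); 94 − 89 = 5
take 5 (≤ 5); 5 − 5 = 0
1458 = 987 + 377 + 89 + 5, which has 4 terms.

4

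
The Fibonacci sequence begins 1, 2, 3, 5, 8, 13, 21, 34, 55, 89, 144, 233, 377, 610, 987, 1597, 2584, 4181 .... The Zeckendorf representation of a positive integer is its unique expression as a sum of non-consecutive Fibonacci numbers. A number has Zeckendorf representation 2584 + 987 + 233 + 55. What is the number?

3859

2584 + 987 + 233 + 55 = 3859.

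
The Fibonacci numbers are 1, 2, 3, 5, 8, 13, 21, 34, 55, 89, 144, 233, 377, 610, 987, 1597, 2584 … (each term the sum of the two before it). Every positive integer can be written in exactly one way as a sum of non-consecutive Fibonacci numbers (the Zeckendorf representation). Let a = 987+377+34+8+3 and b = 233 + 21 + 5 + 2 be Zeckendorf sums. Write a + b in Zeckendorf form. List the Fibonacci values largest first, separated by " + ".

1597 + 55 + 13 + 5

The two numbers are 1409 and 261, so their sum is 1670.
1597 ≤ 1670 < 2584, so take 1597; remainder 73
55 ≤ 73 < 89, so take 55; remainder 18
13 ≤ 18 < 21, so take 13; remainder 5
5 ≤ 5 < 8, so take 5; remainder 0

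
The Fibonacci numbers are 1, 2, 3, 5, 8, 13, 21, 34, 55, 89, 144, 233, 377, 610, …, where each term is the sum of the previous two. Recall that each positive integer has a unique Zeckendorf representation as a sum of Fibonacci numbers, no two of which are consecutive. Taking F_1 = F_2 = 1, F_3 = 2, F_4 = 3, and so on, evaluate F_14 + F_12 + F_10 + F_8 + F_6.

605

F_14 + F_12 + F_10 + F_8 + F_6 = 377 + 144 + 55 + 21 + 8 = 605.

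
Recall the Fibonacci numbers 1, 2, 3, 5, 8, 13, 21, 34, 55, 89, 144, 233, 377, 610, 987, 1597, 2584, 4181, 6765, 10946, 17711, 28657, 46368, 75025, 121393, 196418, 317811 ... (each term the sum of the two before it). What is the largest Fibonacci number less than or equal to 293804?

196418 ≤ 293804 < 317811, so the largest Fibonacci number not exceeding 293804 is 196418.

196418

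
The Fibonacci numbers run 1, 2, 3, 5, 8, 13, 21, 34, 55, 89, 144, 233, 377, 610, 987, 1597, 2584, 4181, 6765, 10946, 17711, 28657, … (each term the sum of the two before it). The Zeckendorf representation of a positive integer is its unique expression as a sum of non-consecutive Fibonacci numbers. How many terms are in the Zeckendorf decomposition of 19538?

7

take 17711 (≤ 19538); 19538 − 17711 = 1827
take 1597 (≤ 1827); 1827 − 1597 = 230
take 144 (≤ 230); 230 − 144 = 86
take 55 (≤ 86); 86 − 55 = 31
take 21 (≤ 31); 31 − 21 = 10
take 8 (≤ 10); 10 − 8 = 2
take 2 (≤ 2); 2 − 2 = 0
19538 = 17711 + 1597 + 144 + 55 + 21 + 8 + 2, which has 7 terms.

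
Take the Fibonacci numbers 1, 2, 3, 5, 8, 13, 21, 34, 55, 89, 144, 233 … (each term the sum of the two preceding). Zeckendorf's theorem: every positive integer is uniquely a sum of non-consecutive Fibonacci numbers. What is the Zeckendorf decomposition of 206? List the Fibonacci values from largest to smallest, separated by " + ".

144 + 55 + 5 + 2

Greedily peel off the largest Fibonacci term at each step:
take 144 (≤ 206); 206 − 144 = 62
take 55 (≤ 62); 62 − 55 = 7
take 5 (≤ 7); 7 − 5 = 2
take 2 (≤ 2); 2 − 2 = 0
So 206 = 144 + 55 + 5 + 2, with no two terms consecutive in the sequence.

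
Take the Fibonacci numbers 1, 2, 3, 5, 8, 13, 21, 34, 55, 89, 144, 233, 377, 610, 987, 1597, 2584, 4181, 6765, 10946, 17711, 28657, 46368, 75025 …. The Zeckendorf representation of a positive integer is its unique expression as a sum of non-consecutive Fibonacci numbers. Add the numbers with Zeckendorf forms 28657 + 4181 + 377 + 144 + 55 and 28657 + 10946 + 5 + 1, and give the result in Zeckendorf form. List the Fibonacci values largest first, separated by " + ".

46368 + 17711 + 6765 + 1597 + 377 + 144 + 55 + 5 + 1

The two numbers are 33414 and 39609, so their sum is 73023.
Greedy algorithm:
subtract 46368 from 73023: 26655 remains
subtract 17711 from 26655: 8944 remains
subtract 6765 from 8944: 2179 remains
subtract 1597 from 2179: 582 remains
subtract 377 from 582: 205 remains
subtract 144 from 205: 61 remains
subtract 55 from 61: 6 remains
subtract 5 from 6: 1 remains
subtract 1 from 1: 0 remains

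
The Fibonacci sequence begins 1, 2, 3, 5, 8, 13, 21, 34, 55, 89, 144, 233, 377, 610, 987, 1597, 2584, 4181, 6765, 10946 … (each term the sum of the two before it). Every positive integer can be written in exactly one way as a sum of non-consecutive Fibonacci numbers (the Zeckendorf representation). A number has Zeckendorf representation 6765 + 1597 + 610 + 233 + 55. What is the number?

9260

6765 + 1597 + 610 + 233 + 55 = 9260.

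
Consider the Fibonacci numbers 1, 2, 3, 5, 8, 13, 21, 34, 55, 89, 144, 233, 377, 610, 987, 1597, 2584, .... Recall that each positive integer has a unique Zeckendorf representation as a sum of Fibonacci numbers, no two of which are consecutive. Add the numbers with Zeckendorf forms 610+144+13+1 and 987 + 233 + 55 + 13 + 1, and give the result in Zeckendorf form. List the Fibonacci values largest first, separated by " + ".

The two numbers are 768 and 1289, so their sum is 2057.
Greedy algorithm:
2057: greatest Fibonacci not exceeding it is 1597, leaving 460
460: greatest Fibonacci not exceeding it is 377, leaving 83
83: greatest Fibonacci not exceeding it is 55, leaving 28
28: greatest Fibonacci not exceeding it is 21, leaving 7
7: greatest Fibonacci not exceeding it is 5, leaving 2
2: greatest Fibonacci not exceeding it is 2, leaving 0

1597 + 377 + 55 + 21 + 5 + 2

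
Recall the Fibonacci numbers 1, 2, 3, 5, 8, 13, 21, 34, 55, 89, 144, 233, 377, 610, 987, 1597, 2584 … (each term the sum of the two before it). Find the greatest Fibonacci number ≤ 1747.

1597 ≤ 1747 < 2584, so the largest Fibonacci number not exceeding 1747 is 1597.

1597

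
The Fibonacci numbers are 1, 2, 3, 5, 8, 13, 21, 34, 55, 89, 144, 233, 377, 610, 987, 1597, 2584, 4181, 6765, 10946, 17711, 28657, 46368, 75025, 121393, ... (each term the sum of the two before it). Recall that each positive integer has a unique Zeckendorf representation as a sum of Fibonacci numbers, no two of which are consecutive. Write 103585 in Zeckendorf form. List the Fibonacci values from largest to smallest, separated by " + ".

Greedy algorithm:
take 75025 (≤ 103585); 103585 − 75025 = 28560
take 17711 (≤ 28560); 28560 − 17711 = 10849
take 6765 (≤ 10849); 10849 − 6765 = 4084
take 2584 (≤ 4084); 4084 − 2584 = 1500
take 987 (≤ 1500); 1500 − 987 = 513
take 377 (≤ 513); 513 − 377 = 136
take 89 (≤ 136); 136 − 89 = 47
take 34 (≤ 47); 47 − 34 = 13
take 13 (≤ 13); 13 − 13 = 0
So 103585 = 75025 + 17711 + 6765 + 2584 + 987 + 377 + 89 + 34 + 13, with no two terms consecutive in the sequence.

75025 + 17711 + 6765 + 2584 + 987 + 377 + 89 + 34 + 13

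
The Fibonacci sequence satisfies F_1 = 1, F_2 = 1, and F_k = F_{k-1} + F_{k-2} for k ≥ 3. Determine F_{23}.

Iterating the recurrence up to F_{16} = 987 and F_{15} = 610:
F_{17} = F_{16} + F_{15} = 987 + 610 = 1597
F_{18} = F_{17} + F_{16} = 1597 + 987 = 2584
F_{19} = F_{18} + F_{17} = 2584 + 1597 = 4181
F_{20} = F_{19} + F_{18} = 4181 + 2584 = 6765
F_{21} = F_{20} + F_{19} = 6765 + 4181 = 10946
F_{22} = F_{21} + F_{20} = 10946 + 6765 = 17711
F_{23} = F_{22} + F_{21} = 17711 + 10946 = 28657

28657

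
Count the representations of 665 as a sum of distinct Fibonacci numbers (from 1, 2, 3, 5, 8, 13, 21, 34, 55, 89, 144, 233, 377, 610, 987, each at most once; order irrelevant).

15

665 = 610+55 = 610+34+21 = 377+233+55 = 610+34+13+8 = … (11 more), for 15 in all.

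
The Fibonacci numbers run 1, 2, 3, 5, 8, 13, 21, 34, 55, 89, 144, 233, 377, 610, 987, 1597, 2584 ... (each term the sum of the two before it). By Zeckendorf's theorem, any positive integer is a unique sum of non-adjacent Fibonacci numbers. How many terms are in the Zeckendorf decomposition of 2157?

take 1597 (≤ 2157); 2157 − 1597 = 560
take 377 (≤ 560); 560 − 377 = 183
take 144 (≤ 183); 183 − 144 = 39
take 34 (≤ 39); 39 − 34 = 5
take 5 (≤ 5); 5 − 5 = 0
2157 = 1597 + 377 + 144 + 34 + 5, which has 5 terms.

5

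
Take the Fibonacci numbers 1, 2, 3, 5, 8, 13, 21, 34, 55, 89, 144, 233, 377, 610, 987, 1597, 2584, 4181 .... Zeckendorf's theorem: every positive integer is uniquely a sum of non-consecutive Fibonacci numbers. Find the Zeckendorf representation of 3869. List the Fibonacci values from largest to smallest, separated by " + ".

2584 + 987 + 233 + 55 + 8 + 2

Repeatedly subtract the largest Fibonacci number that fits:
3869 − 2584 = 1285
1285 − 987 = 298
298 − 233 = 65
65 − 55 = 10
10 − 8 = 2
2 − 2 = 0
So 3869 = 2584 + 987 + 233 + 55 + 8 + 2, with no two terms consecutive in the sequence.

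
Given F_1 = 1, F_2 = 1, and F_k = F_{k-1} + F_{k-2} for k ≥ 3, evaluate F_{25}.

Iterating the recurrence up to F_{19} = 4181 and F_{18} = 2584:
F_{20} = F_{19} + F_{18} = 4181 + 2584 = 6765
F_{21} = F_{20} + F_{19} = 6765 + 4181 = 10946
F_{22} = F_{21} + F_{20} = 10946 + 6765 = 17711
F_{23} = F_{22} + F_{21} = 17711 + 10946 = 28657
F_{24} = F_{23} + F_{22} = 28657 + 17711 = 46368
F_{25} = F_{24} + F_{23} = 46368 + 28657 = 75025

75025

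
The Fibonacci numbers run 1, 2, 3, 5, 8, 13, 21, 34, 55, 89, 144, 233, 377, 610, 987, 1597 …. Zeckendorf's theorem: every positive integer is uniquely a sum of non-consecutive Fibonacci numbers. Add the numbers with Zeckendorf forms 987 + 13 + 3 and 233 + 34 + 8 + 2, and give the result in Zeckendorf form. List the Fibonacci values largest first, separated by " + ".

The two numbers are 1003 and 277, so their sum is 1280.
1280: greatest Fibonacci not exceeding it is 987, leaving 293
293: greatest Fibonacci not exceeding it is 233, leaving 60
60: greatest Fibonacci not exceeding it is 55, leaving 5
5: greatest Fibonacci not exceeding it is 5, leaving 0

987 + 233 + 55 + 5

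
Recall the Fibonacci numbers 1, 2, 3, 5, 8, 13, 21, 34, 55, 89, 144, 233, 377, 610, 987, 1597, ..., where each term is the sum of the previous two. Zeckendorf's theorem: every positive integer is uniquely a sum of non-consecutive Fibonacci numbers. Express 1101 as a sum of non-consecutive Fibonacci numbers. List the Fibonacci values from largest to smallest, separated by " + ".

take 987 (≤ 1101); 1101 − 987 = 114
take 89 (≤ 114); 114 − 89 = 25
take 21 (≤ 25); 25 − 21 = 4
take 3 (≤ 4); 4 − 3 = 1
take 1 (≤ 1); 1 − 1 = 0
So 1101 = 987 + 89 + 21 + 3 + 1, with no two terms consecutive in the sequence.

987 + 89 + 21 + 3 + 1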